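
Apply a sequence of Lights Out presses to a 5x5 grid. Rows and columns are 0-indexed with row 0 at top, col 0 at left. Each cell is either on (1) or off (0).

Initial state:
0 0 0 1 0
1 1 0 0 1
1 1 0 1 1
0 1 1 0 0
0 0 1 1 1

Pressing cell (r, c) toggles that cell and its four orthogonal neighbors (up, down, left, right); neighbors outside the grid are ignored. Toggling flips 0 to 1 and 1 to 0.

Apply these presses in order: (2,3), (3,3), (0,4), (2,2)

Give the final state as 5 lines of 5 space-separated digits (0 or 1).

Answer: 0 0 0 0 1
1 1 1 1 0
1 0 0 0 0
0 1 1 0 1
0 0 1 0 1

Derivation:
After press 1 at (2,3):
0 0 0 1 0
1 1 0 1 1
1 1 1 0 0
0 1 1 1 0
0 0 1 1 1

After press 2 at (3,3):
0 0 0 1 0
1 1 0 1 1
1 1 1 1 0
0 1 0 0 1
0 0 1 0 1

After press 3 at (0,4):
0 0 0 0 1
1 1 0 1 0
1 1 1 1 0
0 1 0 0 1
0 0 1 0 1

After press 4 at (2,2):
0 0 0 0 1
1 1 1 1 0
1 0 0 0 0
0 1 1 0 1
0 0 1 0 1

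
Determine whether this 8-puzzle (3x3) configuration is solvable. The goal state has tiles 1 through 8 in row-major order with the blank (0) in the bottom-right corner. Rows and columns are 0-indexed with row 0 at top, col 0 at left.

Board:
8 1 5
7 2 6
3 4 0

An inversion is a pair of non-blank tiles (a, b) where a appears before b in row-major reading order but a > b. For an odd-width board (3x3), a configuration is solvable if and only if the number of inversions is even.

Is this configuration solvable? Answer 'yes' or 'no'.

Inversions (pairs i<j in row-major order where tile[i] > tile[j] > 0): 16
16 is even, so the puzzle is solvable.

Answer: yes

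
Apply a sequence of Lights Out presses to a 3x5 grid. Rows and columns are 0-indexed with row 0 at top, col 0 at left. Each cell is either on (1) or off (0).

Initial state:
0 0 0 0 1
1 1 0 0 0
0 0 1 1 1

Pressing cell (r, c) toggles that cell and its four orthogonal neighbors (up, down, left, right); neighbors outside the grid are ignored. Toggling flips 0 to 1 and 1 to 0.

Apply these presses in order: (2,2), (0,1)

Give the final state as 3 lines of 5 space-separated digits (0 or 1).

Answer: 1 1 1 0 1
1 0 1 0 0
0 1 0 0 1

Derivation:
After press 1 at (2,2):
0 0 0 0 1
1 1 1 0 0
0 1 0 0 1

After press 2 at (0,1):
1 1 1 0 1
1 0 1 0 0
0 1 0 0 1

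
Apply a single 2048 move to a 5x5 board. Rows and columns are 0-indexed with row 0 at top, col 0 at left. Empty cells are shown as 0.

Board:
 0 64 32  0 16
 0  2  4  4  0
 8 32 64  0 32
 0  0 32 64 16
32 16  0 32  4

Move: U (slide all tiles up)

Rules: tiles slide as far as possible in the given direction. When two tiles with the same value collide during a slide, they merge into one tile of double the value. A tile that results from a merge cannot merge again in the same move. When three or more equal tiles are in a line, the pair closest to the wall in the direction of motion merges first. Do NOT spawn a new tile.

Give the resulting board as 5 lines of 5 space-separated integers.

Answer:  8 64 32  4 16
32  2  4 64 32
 0 32 64 32 16
 0 16 32  0  4
 0  0  0  0  0

Derivation:
Slide up:
col 0: [0, 0, 8, 0, 32] -> [8, 32, 0, 0, 0]
col 1: [64, 2, 32, 0, 16] -> [64, 2, 32, 16, 0]
col 2: [32, 4, 64, 32, 0] -> [32, 4, 64, 32, 0]
col 3: [0, 4, 0, 64, 32] -> [4, 64, 32, 0, 0]
col 4: [16, 0, 32, 16, 4] -> [16, 32, 16, 4, 0]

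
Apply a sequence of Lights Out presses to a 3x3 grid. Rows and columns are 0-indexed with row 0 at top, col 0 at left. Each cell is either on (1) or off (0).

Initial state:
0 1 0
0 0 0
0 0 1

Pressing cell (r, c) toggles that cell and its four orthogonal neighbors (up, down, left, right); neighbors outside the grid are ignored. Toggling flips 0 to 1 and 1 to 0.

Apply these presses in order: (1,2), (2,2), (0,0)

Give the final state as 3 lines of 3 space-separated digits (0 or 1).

Answer: 1 0 1
1 1 0
0 1 1

Derivation:
After press 1 at (1,2):
0 1 1
0 1 1
0 0 0

After press 2 at (2,2):
0 1 1
0 1 0
0 1 1

After press 3 at (0,0):
1 0 1
1 1 0
0 1 1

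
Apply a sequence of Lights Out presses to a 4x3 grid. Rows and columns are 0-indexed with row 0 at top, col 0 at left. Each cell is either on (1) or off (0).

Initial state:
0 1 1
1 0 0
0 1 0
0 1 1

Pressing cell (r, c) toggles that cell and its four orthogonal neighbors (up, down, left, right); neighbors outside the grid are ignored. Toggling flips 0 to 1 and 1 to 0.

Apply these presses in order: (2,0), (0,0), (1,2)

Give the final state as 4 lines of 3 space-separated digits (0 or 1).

After press 1 at (2,0):
0 1 1
0 0 0
1 0 0
1 1 1

After press 2 at (0,0):
1 0 1
1 0 0
1 0 0
1 1 1

After press 3 at (1,2):
1 0 0
1 1 1
1 0 1
1 1 1

Answer: 1 0 0
1 1 1
1 0 1
1 1 1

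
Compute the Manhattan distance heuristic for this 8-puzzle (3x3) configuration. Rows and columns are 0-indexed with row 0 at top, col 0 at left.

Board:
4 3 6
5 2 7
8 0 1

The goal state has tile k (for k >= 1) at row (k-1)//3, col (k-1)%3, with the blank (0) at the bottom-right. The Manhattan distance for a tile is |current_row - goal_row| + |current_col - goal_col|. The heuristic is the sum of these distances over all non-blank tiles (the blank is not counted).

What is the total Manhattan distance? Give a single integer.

Answer: 13

Derivation:
Tile 4: (0,0)->(1,0) = 1
Tile 3: (0,1)->(0,2) = 1
Tile 6: (0,2)->(1,2) = 1
Tile 5: (1,0)->(1,1) = 1
Tile 2: (1,1)->(0,1) = 1
Tile 7: (1,2)->(2,0) = 3
Tile 8: (2,0)->(2,1) = 1
Tile 1: (2,2)->(0,0) = 4
Sum: 1 + 1 + 1 + 1 + 1 + 3 + 1 + 4 = 13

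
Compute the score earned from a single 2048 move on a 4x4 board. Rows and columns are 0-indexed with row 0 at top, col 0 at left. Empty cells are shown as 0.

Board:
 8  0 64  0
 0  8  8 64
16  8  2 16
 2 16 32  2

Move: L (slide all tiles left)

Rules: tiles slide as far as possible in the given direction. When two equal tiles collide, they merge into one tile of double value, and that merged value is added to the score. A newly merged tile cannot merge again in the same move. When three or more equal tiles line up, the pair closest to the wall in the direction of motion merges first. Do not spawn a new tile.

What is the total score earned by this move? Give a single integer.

Slide left:
row 0: [8, 0, 64, 0] -> [8, 64, 0, 0]  score +0 (running 0)
row 1: [0, 8, 8, 64] -> [16, 64, 0, 0]  score +16 (running 16)
row 2: [16, 8, 2, 16] -> [16, 8, 2, 16]  score +0 (running 16)
row 3: [2, 16, 32, 2] -> [2, 16, 32, 2]  score +0 (running 16)
Board after move:
 8 64  0  0
16 64  0  0
16  8  2 16
 2 16 32  2

Answer: 16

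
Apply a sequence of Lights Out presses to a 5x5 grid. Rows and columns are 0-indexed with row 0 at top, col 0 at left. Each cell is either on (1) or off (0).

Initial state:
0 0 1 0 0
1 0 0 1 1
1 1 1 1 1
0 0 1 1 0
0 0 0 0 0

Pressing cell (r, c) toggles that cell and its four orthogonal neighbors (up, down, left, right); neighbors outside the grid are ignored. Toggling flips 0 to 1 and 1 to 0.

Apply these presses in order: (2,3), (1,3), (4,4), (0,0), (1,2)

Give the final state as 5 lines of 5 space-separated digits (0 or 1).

Answer: 1 1 0 1 0
0 1 0 0 0
1 1 1 1 0
0 0 1 0 1
0 0 0 1 1

Derivation:
After press 1 at (2,3):
0 0 1 0 0
1 0 0 0 1
1 1 0 0 0
0 0 1 0 0
0 0 0 0 0

After press 2 at (1,3):
0 0 1 1 0
1 0 1 1 0
1 1 0 1 0
0 0 1 0 0
0 0 0 0 0

After press 3 at (4,4):
0 0 1 1 0
1 0 1 1 0
1 1 0 1 0
0 0 1 0 1
0 0 0 1 1

After press 4 at (0,0):
1 1 1 1 0
0 0 1 1 0
1 1 0 1 0
0 0 1 0 1
0 0 0 1 1

After press 5 at (1,2):
1 1 0 1 0
0 1 0 0 0
1 1 1 1 0
0 0 1 0 1
0 0 0 1 1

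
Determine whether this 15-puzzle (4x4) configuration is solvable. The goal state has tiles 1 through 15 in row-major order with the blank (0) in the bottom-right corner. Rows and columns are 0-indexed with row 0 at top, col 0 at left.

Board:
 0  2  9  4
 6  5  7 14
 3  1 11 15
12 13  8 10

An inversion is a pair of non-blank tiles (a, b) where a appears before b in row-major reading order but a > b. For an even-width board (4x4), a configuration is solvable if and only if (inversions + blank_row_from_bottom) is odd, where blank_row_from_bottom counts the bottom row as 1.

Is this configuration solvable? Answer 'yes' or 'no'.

Inversions: 35
Blank is in row 0 (0-indexed from top), which is row 4 counting from the bottom (bottom = 1).
35 + 4 = 39, which is odd, so the puzzle is solvable.

Answer: yes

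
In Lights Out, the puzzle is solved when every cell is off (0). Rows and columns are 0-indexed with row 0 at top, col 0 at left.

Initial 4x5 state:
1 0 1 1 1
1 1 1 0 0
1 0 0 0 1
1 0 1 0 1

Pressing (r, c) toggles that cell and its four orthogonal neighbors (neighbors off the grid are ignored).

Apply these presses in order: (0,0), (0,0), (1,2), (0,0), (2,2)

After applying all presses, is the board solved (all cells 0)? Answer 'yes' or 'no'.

Answer: no

Derivation:
After press 1 at (0,0):
0 1 1 1 1
0 1 1 0 0
1 0 0 0 1
1 0 1 0 1

After press 2 at (0,0):
1 0 1 1 1
1 1 1 0 0
1 0 0 0 1
1 0 1 0 1

After press 3 at (1,2):
1 0 0 1 1
1 0 0 1 0
1 0 1 0 1
1 0 1 0 1

After press 4 at (0,0):
0 1 0 1 1
0 0 0 1 0
1 0 1 0 1
1 0 1 0 1

After press 5 at (2,2):
0 1 0 1 1
0 0 1 1 0
1 1 0 1 1
1 0 0 0 1

Lights still on: 11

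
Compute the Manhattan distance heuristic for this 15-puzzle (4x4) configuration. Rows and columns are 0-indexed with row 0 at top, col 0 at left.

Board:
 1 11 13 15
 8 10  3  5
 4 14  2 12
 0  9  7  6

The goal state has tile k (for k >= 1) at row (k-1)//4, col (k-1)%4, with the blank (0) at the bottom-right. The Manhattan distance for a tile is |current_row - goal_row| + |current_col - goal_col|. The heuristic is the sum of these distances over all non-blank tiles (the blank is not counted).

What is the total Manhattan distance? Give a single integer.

Tile 1: at (0,0), goal (0,0), distance |0-0|+|0-0| = 0
Tile 11: at (0,1), goal (2,2), distance |0-2|+|1-2| = 3
Tile 13: at (0,2), goal (3,0), distance |0-3|+|2-0| = 5
Tile 15: at (0,3), goal (3,2), distance |0-3|+|3-2| = 4
Tile 8: at (1,0), goal (1,3), distance |1-1|+|0-3| = 3
Tile 10: at (1,1), goal (2,1), distance |1-2|+|1-1| = 1
Tile 3: at (1,2), goal (0,2), distance |1-0|+|2-2| = 1
Tile 5: at (1,3), goal (1,0), distance |1-1|+|3-0| = 3
Tile 4: at (2,0), goal (0,3), distance |2-0|+|0-3| = 5
Tile 14: at (2,1), goal (3,1), distance |2-3|+|1-1| = 1
Tile 2: at (2,2), goal (0,1), distance |2-0|+|2-1| = 3
Tile 12: at (2,3), goal (2,3), distance |2-2|+|3-3| = 0
Tile 9: at (3,1), goal (2,0), distance |3-2|+|1-0| = 2
Tile 7: at (3,2), goal (1,2), distance |3-1|+|2-2| = 2
Tile 6: at (3,3), goal (1,1), distance |3-1|+|3-1| = 4
Sum: 0 + 3 + 5 + 4 + 3 + 1 + 1 + 3 + 5 + 1 + 3 + 0 + 2 + 2 + 4 = 37

Answer: 37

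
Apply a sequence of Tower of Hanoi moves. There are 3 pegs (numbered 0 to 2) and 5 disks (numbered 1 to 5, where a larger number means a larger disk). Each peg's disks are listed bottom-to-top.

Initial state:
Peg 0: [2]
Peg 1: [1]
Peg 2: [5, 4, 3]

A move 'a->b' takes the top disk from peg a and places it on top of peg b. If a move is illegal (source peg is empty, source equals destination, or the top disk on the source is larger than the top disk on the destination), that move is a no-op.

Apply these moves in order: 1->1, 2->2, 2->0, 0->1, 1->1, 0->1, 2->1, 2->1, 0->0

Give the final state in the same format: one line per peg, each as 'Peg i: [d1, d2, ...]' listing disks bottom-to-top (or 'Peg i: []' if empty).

Answer: Peg 0: [2]
Peg 1: [1]
Peg 2: [5, 4, 3]

Derivation:
After move 1 (1->1):
Peg 0: [2]
Peg 1: [1]
Peg 2: [5, 4, 3]

After move 2 (2->2):
Peg 0: [2]
Peg 1: [1]
Peg 2: [5, 4, 3]

After move 3 (2->0):
Peg 0: [2]
Peg 1: [1]
Peg 2: [5, 4, 3]

After move 4 (0->1):
Peg 0: [2]
Peg 1: [1]
Peg 2: [5, 4, 3]

After move 5 (1->1):
Peg 0: [2]
Peg 1: [1]
Peg 2: [5, 4, 3]

After move 6 (0->1):
Peg 0: [2]
Peg 1: [1]
Peg 2: [5, 4, 3]

After move 7 (2->1):
Peg 0: [2]
Peg 1: [1]
Peg 2: [5, 4, 3]

After move 8 (2->1):
Peg 0: [2]
Peg 1: [1]
Peg 2: [5, 4, 3]

After move 9 (0->0):
Peg 0: [2]
Peg 1: [1]
Peg 2: [5, 4, 3]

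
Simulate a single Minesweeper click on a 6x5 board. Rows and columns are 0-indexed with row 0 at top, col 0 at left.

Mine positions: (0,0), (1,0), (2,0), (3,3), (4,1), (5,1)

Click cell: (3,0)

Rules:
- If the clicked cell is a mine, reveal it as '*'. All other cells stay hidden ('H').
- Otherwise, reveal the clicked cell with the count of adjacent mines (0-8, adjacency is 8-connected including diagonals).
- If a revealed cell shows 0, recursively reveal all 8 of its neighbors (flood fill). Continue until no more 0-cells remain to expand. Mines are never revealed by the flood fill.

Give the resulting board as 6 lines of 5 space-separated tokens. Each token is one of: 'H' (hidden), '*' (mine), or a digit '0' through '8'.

H H H H H
H H H H H
H H H H H
2 H H H H
H H H H H
H H H H H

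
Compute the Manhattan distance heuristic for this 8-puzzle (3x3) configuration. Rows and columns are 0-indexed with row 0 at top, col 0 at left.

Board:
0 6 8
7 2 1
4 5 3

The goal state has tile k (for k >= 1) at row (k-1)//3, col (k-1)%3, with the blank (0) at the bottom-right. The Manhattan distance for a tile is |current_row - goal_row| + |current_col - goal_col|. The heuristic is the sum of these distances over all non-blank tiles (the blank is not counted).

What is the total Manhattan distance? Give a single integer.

Answer: 14

Derivation:
Tile 6: (0,1)->(1,2) = 2
Tile 8: (0,2)->(2,1) = 3
Tile 7: (1,0)->(2,0) = 1
Tile 2: (1,1)->(0,1) = 1
Tile 1: (1,2)->(0,0) = 3
Tile 4: (2,0)->(1,0) = 1
Tile 5: (2,1)->(1,1) = 1
Tile 3: (2,2)->(0,2) = 2
Sum: 2 + 3 + 1 + 1 + 3 + 1 + 1 + 2 = 14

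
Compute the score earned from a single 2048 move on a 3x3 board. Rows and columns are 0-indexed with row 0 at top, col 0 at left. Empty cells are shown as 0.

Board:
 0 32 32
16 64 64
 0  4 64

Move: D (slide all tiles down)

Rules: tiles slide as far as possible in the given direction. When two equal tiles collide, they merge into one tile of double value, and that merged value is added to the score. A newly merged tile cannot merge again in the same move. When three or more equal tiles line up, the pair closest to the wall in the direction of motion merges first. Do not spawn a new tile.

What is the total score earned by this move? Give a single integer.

Answer: 128

Derivation:
Slide down:
col 0: [0, 16, 0] -> [0, 0, 16]  score +0 (running 0)
col 1: [32, 64, 4] -> [32, 64, 4]  score +0 (running 0)
col 2: [32, 64, 64] -> [0, 32, 128]  score +128 (running 128)
Board after move:
  0  32   0
  0  64  32
 16   4 128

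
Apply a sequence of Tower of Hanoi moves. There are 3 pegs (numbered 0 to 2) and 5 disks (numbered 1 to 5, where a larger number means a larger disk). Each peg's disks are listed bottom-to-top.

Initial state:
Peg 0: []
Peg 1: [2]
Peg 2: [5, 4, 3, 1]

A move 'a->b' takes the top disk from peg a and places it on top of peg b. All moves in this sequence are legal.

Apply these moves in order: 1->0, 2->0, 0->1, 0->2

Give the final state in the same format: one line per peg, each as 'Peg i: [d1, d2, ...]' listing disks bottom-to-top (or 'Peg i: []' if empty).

After move 1 (1->0):
Peg 0: [2]
Peg 1: []
Peg 2: [5, 4, 3, 1]

After move 2 (2->0):
Peg 0: [2, 1]
Peg 1: []
Peg 2: [5, 4, 3]

After move 3 (0->1):
Peg 0: [2]
Peg 1: [1]
Peg 2: [5, 4, 3]

After move 4 (0->2):
Peg 0: []
Peg 1: [1]
Peg 2: [5, 4, 3, 2]

Answer: Peg 0: []
Peg 1: [1]
Peg 2: [5, 4, 3, 2]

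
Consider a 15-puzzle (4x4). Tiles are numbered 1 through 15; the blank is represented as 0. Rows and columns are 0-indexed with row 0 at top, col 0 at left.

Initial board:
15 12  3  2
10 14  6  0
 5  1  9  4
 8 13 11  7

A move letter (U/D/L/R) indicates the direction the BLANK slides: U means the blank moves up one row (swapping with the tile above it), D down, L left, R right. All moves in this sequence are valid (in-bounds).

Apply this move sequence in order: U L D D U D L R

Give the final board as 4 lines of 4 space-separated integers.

Answer: 15 12  6  3
10 14  9  2
 5  1  0  4
 8 13 11  7

Derivation:
After move 1 (U):
15 12  3  0
10 14  6  2
 5  1  9  4
 8 13 11  7

After move 2 (L):
15 12  0  3
10 14  6  2
 5  1  9  4
 8 13 11  7

After move 3 (D):
15 12  6  3
10 14  0  2
 5  1  9  4
 8 13 11  7

After move 4 (D):
15 12  6  3
10 14  9  2
 5  1  0  4
 8 13 11  7

After move 5 (U):
15 12  6  3
10 14  0  2
 5  1  9  4
 8 13 11  7

After move 6 (D):
15 12  6  3
10 14  9  2
 5  1  0  4
 8 13 11  7

After move 7 (L):
15 12  6  3
10 14  9  2
 5  0  1  4
 8 13 11  7

After move 8 (R):
15 12  6  3
10 14  9  2
 5  1  0  4
 8 13 11  7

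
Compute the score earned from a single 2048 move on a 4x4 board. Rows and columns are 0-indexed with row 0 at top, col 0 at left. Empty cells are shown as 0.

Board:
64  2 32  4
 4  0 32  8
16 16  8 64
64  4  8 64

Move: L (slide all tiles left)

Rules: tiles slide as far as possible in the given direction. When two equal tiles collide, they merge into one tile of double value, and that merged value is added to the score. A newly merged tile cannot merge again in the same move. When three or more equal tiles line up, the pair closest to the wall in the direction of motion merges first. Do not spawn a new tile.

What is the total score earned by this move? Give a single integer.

Answer: 32

Derivation:
Slide left:
row 0: [64, 2, 32, 4] -> [64, 2, 32, 4]  score +0 (running 0)
row 1: [4, 0, 32, 8] -> [4, 32, 8, 0]  score +0 (running 0)
row 2: [16, 16, 8, 64] -> [32, 8, 64, 0]  score +32 (running 32)
row 3: [64, 4, 8, 64] -> [64, 4, 8, 64]  score +0 (running 32)
Board after move:
64  2 32  4
 4 32  8  0
32  8 64  0
64  4  8 64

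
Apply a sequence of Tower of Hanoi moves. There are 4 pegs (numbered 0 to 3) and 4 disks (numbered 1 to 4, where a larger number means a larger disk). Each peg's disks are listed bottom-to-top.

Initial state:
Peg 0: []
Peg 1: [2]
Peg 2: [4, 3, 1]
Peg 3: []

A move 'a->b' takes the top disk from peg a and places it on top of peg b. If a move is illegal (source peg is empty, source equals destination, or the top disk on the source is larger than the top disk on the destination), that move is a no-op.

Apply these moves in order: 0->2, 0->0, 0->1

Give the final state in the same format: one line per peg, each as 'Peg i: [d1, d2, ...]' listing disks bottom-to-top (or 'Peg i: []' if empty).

Answer: Peg 0: []
Peg 1: [2]
Peg 2: [4, 3, 1]
Peg 3: []

Derivation:
After move 1 (0->2):
Peg 0: []
Peg 1: [2]
Peg 2: [4, 3, 1]
Peg 3: []

After move 2 (0->0):
Peg 0: []
Peg 1: [2]
Peg 2: [4, 3, 1]
Peg 3: []

After move 3 (0->1):
Peg 0: []
Peg 1: [2]
Peg 2: [4, 3, 1]
Peg 3: []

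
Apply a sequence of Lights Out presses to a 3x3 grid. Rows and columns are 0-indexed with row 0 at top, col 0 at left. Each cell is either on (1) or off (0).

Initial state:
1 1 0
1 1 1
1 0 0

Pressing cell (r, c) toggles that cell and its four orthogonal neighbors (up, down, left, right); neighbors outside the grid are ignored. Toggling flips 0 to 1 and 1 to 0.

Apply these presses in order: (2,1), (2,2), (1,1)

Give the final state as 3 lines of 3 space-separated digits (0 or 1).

Answer: 1 0 0
0 1 1
0 1 0

Derivation:
After press 1 at (2,1):
1 1 0
1 0 1
0 1 1

After press 2 at (2,2):
1 1 0
1 0 0
0 0 0

After press 3 at (1,1):
1 0 0
0 1 1
0 1 0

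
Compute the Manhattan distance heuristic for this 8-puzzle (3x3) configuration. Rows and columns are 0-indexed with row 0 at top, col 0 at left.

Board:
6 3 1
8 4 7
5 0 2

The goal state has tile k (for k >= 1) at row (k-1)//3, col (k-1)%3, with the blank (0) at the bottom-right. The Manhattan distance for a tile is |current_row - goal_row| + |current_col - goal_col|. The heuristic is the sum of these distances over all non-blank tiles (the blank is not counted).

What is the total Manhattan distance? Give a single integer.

Answer: 17

Derivation:
Tile 6: (0,0)->(1,2) = 3
Tile 3: (0,1)->(0,2) = 1
Tile 1: (0,2)->(0,0) = 2
Tile 8: (1,0)->(2,1) = 2
Tile 4: (1,1)->(1,0) = 1
Tile 7: (1,2)->(2,0) = 3
Tile 5: (2,0)->(1,1) = 2
Tile 2: (2,2)->(0,1) = 3
Sum: 3 + 1 + 2 + 2 + 1 + 3 + 2 + 3 = 17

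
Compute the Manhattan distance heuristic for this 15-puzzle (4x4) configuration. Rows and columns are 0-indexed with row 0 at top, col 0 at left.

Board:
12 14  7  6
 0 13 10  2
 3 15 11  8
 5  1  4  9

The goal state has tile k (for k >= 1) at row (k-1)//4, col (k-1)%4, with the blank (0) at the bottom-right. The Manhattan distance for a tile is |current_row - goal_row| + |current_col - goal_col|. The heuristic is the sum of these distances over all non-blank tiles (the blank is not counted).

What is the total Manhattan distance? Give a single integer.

Answer: 41

Derivation:
Tile 12: at (0,0), goal (2,3), distance |0-2|+|0-3| = 5
Tile 14: at (0,1), goal (3,1), distance |0-3|+|1-1| = 3
Tile 7: at (0,2), goal (1,2), distance |0-1|+|2-2| = 1
Tile 6: at (0,3), goal (1,1), distance |0-1|+|3-1| = 3
Tile 13: at (1,1), goal (3,0), distance |1-3|+|1-0| = 3
Tile 10: at (1,2), goal (2,1), distance |1-2|+|2-1| = 2
Tile 2: at (1,3), goal (0,1), distance |1-0|+|3-1| = 3
Tile 3: at (2,0), goal (0,2), distance |2-0|+|0-2| = 4
Tile 15: at (2,1), goal (3,2), distance |2-3|+|1-2| = 2
Tile 11: at (2,2), goal (2,2), distance |2-2|+|2-2| = 0
Tile 8: at (2,3), goal (1,3), distance |2-1|+|3-3| = 1
Tile 5: at (3,0), goal (1,0), distance |3-1|+|0-0| = 2
Tile 1: at (3,1), goal (0,0), distance |3-0|+|1-0| = 4
Tile 4: at (3,2), goal (0,3), distance |3-0|+|2-3| = 4
Tile 9: at (3,3), goal (2,0), distance |3-2|+|3-0| = 4
Sum: 5 + 3 + 1 + 3 + 3 + 2 + 3 + 4 + 2 + 0 + 1 + 2 + 4 + 4 + 4 = 41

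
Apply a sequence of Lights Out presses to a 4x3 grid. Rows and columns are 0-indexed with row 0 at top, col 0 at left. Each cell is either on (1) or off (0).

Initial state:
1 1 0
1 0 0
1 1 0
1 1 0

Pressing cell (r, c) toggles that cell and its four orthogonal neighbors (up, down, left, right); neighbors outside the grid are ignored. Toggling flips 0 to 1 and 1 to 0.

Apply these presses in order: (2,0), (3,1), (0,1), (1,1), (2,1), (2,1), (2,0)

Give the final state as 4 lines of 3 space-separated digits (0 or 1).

Answer: 0 1 1
0 0 1
1 1 0
0 0 1

Derivation:
After press 1 at (2,0):
1 1 0
0 0 0
0 0 0
0 1 0

After press 2 at (3,1):
1 1 0
0 0 0
0 1 0
1 0 1

After press 3 at (0,1):
0 0 1
0 1 0
0 1 0
1 0 1

After press 4 at (1,1):
0 1 1
1 0 1
0 0 0
1 0 1

After press 5 at (2,1):
0 1 1
1 1 1
1 1 1
1 1 1

After press 6 at (2,1):
0 1 1
1 0 1
0 0 0
1 0 1

After press 7 at (2,0):
0 1 1
0 0 1
1 1 0
0 0 1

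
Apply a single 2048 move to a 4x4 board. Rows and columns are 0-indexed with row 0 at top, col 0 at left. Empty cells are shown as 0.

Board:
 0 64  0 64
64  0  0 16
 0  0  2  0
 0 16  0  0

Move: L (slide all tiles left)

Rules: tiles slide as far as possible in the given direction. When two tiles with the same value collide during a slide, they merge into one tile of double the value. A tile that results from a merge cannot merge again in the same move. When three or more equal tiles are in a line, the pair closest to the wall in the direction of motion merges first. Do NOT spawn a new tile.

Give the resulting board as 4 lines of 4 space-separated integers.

Slide left:
row 0: [0, 64, 0, 64] -> [128, 0, 0, 0]
row 1: [64, 0, 0, 16] -> [64, 16, 0, 0]
row 2: [0, 0, 2, 0] -> [2, 0, 0, 0]
row 3: [0, 16, 0, 0] -> [16, 0, 0, 0]

Answer: 128   0   0   0
 64  16   0   0
  2   0   0   0
 16   0   0   0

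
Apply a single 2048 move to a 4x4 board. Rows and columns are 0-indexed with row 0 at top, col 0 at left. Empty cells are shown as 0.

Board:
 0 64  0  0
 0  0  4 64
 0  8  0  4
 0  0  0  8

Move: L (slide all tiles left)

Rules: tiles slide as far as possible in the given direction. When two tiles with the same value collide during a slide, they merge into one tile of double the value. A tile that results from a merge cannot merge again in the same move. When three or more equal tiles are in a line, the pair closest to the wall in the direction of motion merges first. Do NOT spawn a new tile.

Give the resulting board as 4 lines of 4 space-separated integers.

Slide left:
row 0: [0, 64, 0, 0] -> [64, 0, 0, 0]
row 1: [0, 0, 4, 64] -> [4, 64, 0, 0]
row 2: [0, 8, 0, 4] -> [8, 4, 0, 0]
row 3: [0, 0, 0, 8] -> [8, 0, 0, 0]

Answer: 64  0  0  0
 4 64  0  0
 8  4  0  0
 8  0  0  0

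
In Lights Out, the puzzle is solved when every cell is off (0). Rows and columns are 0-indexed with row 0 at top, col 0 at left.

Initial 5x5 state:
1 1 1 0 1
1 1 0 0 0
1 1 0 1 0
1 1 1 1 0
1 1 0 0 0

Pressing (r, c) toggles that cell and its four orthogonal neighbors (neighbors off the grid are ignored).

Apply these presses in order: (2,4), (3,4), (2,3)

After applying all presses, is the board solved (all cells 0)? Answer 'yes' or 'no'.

After press 1 at (2,4):
1 1 1 0 1
1 1 0 0 1
1 1 0 0 1
1 1 1 1 1
1 1 0 0 0

After press 2 at (3,4):
1 1 1 0 1
1 1 0 0 1
1 1 0 0 0
1 1 1 0 0
1 1 0 0 1

After press 3 at (2,3):
1 1 1 0 1
1 1 0 1 1
1 1 1 1 1
1 1 1 1 0
1 1 0 0 1

Lights still on: 20

Answer: no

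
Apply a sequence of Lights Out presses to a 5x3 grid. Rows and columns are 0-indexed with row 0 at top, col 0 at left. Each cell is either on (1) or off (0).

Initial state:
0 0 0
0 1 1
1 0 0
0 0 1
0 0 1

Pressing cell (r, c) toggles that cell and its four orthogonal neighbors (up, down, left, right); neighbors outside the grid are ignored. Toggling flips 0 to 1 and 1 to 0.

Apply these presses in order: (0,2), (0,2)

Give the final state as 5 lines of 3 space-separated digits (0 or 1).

After press 1 at (0,2):
0 1 1
0 1 0
1 0 0
0 0 1
0 0 1

After press 2 at (0,2):
0 0 0
0 1 1
1 0 0
0 0 1
0 0 1

Answer: 0 0 0
0 1 1
1 0 0
0 0 1
0 0 1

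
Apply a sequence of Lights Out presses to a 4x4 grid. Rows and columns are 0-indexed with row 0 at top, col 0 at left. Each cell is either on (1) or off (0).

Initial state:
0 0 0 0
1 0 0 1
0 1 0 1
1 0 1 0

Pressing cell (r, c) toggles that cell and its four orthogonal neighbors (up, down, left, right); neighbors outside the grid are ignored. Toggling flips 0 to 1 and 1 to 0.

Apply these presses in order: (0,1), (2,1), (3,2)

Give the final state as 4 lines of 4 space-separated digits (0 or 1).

Answer: 1 1 1 0
1 0 0 1
1 0 0 1
1 0 0 1

Derivation:
After press 1 at (0,1):
1 1 1 0
1 1 0 1
0 1 0 1
1 0 1 0

After press 2 at (2,1):
1 1 1 0
1 0 0 1
1 0 1 1
1 1 1 0

After press 3 at (3,2):
1 1 1 0
1 0 0 1
1 0 0 1
1 0 0 1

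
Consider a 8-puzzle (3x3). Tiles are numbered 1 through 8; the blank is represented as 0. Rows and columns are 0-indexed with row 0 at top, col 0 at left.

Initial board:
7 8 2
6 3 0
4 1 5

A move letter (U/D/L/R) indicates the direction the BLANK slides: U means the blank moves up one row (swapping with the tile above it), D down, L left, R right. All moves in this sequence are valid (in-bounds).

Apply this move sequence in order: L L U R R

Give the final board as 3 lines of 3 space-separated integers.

After move 1 (L):
7 8 2
6 0 3
4 1 5

After move 2 (L):
7 8 2
0 6 3
4 1 5

After move 3 (U):
0 8 2
7 6 3
4 1 5

After move 4 (R):
8 0 2
7 6 3
4 1 5

After move 5 (R):
8 2 0
7 6 3
4 1 5

Answer: 8 2 0
7 6 3
4 1 5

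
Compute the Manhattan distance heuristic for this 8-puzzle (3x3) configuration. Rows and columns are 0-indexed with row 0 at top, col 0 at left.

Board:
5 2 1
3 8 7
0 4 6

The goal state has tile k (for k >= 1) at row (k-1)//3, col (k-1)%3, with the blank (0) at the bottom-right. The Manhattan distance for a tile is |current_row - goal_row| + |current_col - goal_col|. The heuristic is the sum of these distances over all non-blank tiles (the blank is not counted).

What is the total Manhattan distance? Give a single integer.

Tile 5: at (0,0), goal (1,1), distance |0-1|+|0-1| = 2
Tile 2: at (0,1), goal (0,1), distance |0-0|+|1-1| = 0
Tile 1: at (0,2), goal (0,0), distance |0-0|+|2-0| = 2
Tile 3: at (1,0), goal (0,2), distance |1-0|+|0-2| = 3
Tile 8: at (1,1), goal (2,1), distance |1-2|+|1-1| = 1
Tile 7: at (1,2), goal (2,0), distance |1-2|+|2-0| = 3
Tile 4: at (2,1), goal (1,0), distance |2-1|+|1-0| = 2
Tile 6: at (2,2), goal (1,2), distance |2-1|+|2-2| = 1
Sum: 2 + 0 + 2 + 3 + 1 + 3 + 2 + 1 = 14

Answer: 14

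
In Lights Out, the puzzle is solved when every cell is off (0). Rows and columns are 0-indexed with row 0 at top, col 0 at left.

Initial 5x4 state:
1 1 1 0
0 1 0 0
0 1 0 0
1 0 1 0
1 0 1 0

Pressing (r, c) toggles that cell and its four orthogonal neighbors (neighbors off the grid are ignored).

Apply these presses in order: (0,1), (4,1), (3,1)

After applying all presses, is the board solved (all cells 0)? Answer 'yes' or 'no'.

Answer: yes

Derivation:
After press 1 at (0,1):
0 0 0 0
0 0 0 0
0 1 0 0
1 0 1 0
1 0 1 0

After press 2 at (4,1):
0 0 0 0
0 0 0 0
0 1 0 0
1 1 1 0
0 1 0 0

After press 3 at (3,1):
0 0 0 0
0 0 0 0
0 0 0 0
0 0 0 0
0 0 0 0

Lights still on: 0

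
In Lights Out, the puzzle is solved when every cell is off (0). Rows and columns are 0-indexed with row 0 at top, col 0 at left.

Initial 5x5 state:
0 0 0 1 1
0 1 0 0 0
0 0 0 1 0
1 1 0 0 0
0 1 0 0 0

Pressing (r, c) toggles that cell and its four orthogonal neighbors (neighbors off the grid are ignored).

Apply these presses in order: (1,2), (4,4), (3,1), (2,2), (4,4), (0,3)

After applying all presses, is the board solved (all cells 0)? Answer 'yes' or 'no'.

After press 1 at (1,2):
0 0 1 1 1
0 0 1 1 0
0 0 1 1 0
1 1 0 0 0
0 1 0 0 0

After press 2 at (4,4):
0 0 1 1 1
0 0 1 1 0
0 0 1 1 0
1 1 0 0 1
0 1 0 1 1

After press 3 at (3,1):
0 0 1 1 1
0 0 1 1 0
0 1 1 1 0
0 0 1 0 1
0 0 0 1 1

After press 4 at (2,2):
0 0 1 1 1
0 0 0 1 0
0 0 0 0 0
0 0 0 0 1
0 0 0 1 1

After press 5 at (4,4):
0 0 1 1 1
0 0 0 1 0
0 0 0 0 0
0 0 0 0 0
0 0 0 0 0

After press 6 at (0,3):
0 0 0 0 0
0 0 0 0 0
0 0 0 0 0
0 0 0 0 0
0 0 0 0 0

Lights still on: 0

Answer: yes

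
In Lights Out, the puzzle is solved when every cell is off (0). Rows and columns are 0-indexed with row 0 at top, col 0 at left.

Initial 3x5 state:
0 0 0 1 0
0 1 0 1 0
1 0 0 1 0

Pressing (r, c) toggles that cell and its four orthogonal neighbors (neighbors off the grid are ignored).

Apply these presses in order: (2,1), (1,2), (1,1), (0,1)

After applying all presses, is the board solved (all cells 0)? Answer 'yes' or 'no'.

After press 1 at (2,1):
0 0 0 1 0
0 0 0 1 0
0 1 1 1 0

After press 2 at (1,2):
0 0 1 1 0
0 1 1 0 0
0 1 0 1 0

After press 3 at (1,1):
0 1 1 1 0
1 0 0 0 0
0 0 0 1 0

After press 4 at (0,1):
1 0 0 1 0
1 1 0 0 0
0 0 0 1 0

Lights still on: 5

Answer: no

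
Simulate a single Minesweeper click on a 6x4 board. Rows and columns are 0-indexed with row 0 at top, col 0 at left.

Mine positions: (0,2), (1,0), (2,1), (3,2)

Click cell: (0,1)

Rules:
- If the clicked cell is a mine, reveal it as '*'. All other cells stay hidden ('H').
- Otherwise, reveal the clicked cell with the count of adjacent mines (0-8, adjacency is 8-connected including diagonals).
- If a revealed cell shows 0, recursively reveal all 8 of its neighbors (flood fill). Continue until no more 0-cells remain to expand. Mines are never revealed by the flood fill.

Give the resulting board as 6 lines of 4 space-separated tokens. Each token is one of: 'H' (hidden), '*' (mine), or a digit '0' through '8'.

H 2 H H
H H H H
H H H H
H H H H
H H H H
H H H H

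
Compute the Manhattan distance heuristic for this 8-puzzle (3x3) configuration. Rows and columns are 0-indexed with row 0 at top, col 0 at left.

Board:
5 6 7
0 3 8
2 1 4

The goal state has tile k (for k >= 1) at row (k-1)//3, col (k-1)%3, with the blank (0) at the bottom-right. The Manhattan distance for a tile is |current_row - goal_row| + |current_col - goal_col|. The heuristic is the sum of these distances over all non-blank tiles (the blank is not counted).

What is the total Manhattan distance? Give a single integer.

Answer: 21

Derivation:
Tile 5: at (0,0), goal (1,1), distance |0-1|+|0-1| = 2
Tile 6: at (0,1), goal (1,2), distance |0-1|+|1-2| = 2
Tile 7: at (0,2), goal (2,0), distance |0-2|+|2-0| = 4
Tile 3: at (1,1), goal (0,2), distance |1-0|+|1-2| = 2
Tile 8: at (1,2), goal (2,1), distance |1-2|+|2-1| = 2
Tile 2: at (2,0), goal (0,1), distance |2-0|+|0-1| = 3
Tile 1: at (2,1), goal (0,0), distance |2-0|+|1-0| = 3
Tile 4: at (2,2), goal (1,0), distance |2-1|+|2-0| = 3
Sum: 2 + 2 + 4 + 2 + 2 + 3 + 3 + 3 = 21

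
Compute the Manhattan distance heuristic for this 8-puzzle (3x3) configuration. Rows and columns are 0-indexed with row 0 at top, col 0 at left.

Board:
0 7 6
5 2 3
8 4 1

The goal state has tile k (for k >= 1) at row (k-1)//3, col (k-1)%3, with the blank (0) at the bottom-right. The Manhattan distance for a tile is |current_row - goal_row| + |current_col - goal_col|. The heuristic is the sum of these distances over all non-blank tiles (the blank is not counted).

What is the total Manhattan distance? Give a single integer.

Answer: 14

Derivation:
Tile 7: at (0,1), goal (2,0), distance |0-2|+|1-0| = 3
Tile 6: at (0,2), goal (1,2), distance |0-1|+|2-2| = 1
Tile 5: at (1,0), goal (1,1), distance |1-1|+|0-1| = 1
Tile 2: at (1,1), goal (0,1), distance |1-0|+|1-1| = 1
Tile 3: at (1,2), goal (0,2), distance |1-0|+|2-2| = 1
Tile 8: at (2,0), goal (2,1), distance |2-2|+|0-1| = 1
Tile 4: at (2,1), goal (1,0), distance |2-1|+|1-0| = 2
Tile 1: at (2,2), goal (0,0), distance |2-0|+|2-0| = 4
Sum: 3 + 1 + 1 + 1 + 1 + 1 + 2 + 4 = 14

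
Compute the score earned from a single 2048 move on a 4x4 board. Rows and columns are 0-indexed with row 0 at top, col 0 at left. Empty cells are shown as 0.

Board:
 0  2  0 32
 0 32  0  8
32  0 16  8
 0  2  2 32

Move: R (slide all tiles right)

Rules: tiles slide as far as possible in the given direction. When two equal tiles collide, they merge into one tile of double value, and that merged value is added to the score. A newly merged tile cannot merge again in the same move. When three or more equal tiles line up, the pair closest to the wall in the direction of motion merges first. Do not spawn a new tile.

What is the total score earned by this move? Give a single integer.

Answer: 4

Derivation:
Slide right:
row 0: [0, 2, 0, 32] -> [0, 0, 2, 32]  score +0 (running 0)
row 1: [0, 32, 0, 8] -> [0, 0, 32, 8]  score +0 (running 0)
row 2: [32, 0, 16, 8] -> [0, 32, 16, 8]  score +0 (running 0)
row 3: [0, 2, 2, 32] -> [0, 0, 4, 32]  score +4 (running 4)
Board after move:
 0  0  2 32
 0  0 32  8
 0 32 16  8
 0  0  4 32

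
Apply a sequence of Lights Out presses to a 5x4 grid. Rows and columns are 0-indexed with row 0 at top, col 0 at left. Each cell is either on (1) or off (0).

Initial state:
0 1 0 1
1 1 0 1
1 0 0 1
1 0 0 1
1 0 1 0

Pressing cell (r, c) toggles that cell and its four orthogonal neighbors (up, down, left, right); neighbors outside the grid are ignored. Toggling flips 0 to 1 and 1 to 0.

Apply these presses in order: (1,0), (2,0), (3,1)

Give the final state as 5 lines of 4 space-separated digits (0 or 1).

Answer: 1 1 0 1
1 0 0 1
1 0 0 1
1 1 1 1
1 1 1 0

Derivation:
After press 1 at (1,0):
1 1 0 1
0 0 0 1
0 0 0 1
1 0 0 1
1 0 1 0

After press 2 at (2,0):
1 1 0 1
1 0 0 1
1 1 0 1
0 0 0 1
1 0 1 0

After press 3 at (3,1):
1 1 0 1
1 0 0 1
1 0 0 1
1 1 1 1
1 1 1 0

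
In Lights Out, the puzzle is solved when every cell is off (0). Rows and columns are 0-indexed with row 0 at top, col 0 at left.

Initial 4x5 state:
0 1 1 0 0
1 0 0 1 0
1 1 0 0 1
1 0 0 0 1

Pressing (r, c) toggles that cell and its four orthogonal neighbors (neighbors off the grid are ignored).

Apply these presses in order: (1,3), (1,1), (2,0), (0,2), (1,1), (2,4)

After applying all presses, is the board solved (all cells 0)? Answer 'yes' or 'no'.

After press 1 at (1,3):
0 1 1 1 0
1 0 1 0 1
1 1 0 1 1
1 0 0 0 1

After press 2 at (1,1):
0 0 1 1 0
0 1 0 0 1
1 0 0 1 1
1 0 0 0 1

After press 3 at (2,0):
0 0 1 1 0
1 1 0 0 1
0 1 0 1 1
0 0 0 0 1

After press 4 at (0,2):
0 1 0 0 0
1 1 1 0 1
0 1 0 1 1
0 0 0 0 1

After press 5 at (1,1):
0 0 0 0 0
0 0 0 0 1
0 0 0 1 1
0 0 0 0 1

After press 6 at (2,4):
0 0 0 0 0
0 0 0 0 0
0 0 0 0 0
0 0 0 0 0

Lights still on: 0

Answer: yes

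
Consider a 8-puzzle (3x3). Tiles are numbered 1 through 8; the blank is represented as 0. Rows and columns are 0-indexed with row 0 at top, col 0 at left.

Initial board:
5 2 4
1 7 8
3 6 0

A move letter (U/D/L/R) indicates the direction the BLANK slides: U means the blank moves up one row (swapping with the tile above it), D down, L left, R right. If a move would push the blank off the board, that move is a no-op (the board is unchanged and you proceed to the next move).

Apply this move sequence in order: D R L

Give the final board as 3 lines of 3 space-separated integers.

After move 1 (D):
5 2 4
1 7 8
3 6 0

After move 2 (R):
5 2 4
1 7 8
3 6 0

After move 3 (L):
5 2 4
1 7 8
3 0 6

Answer: 5 2 4
1 7 8
3 0 6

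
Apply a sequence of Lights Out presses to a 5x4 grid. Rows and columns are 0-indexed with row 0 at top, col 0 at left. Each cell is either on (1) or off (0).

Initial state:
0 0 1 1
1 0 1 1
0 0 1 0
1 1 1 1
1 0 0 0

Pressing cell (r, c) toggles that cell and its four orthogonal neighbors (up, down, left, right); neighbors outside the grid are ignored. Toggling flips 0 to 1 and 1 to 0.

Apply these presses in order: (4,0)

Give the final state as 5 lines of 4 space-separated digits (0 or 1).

Answer: 0 0 1 1
1 0 1 1
0 0 1 0
0 1 1 1
0 1 0 0

Derivation:
After press 1 at (4,0):
0 0 1 1
1 0 1 1
0 0 1 0
0 1 1 1
0 1 0 0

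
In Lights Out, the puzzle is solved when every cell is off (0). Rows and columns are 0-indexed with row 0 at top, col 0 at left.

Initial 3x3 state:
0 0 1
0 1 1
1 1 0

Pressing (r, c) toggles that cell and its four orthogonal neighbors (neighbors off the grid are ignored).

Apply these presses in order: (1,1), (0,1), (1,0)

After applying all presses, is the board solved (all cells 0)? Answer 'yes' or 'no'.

After press 1 at (1,1):
0 1 1
1 0 0
1 0 0

After press 2 at (0,1):
1 0 0
1 1 0
1 0 0

After press 3 at (1,0):
0 0 0
0 0 0
0 0 0

Lights still on: 0

Answer: yes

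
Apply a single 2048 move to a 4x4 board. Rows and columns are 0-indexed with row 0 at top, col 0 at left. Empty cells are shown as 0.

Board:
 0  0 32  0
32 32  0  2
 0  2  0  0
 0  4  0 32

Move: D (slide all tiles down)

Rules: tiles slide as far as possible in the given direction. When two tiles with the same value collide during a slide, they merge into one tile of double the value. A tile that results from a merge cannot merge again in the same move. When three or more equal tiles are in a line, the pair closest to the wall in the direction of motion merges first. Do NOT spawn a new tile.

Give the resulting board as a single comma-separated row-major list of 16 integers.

Answer: 0, 0, 0, 0, 0, 32, 0, 0, 0, 2, 0, 2, 32, 4, 32, 32

Derivation:
Slide down:
col 0: [0, 32, 0, 0] -> [0, 0, 0, 32]
col 1: [0, 32, 2, 4] -> [0, 32, 2, 4]
col 2: [32, 0, 0, 0] -> [0, 0, 0, 32]
col 3: [0, 2, 0, 32] -> [0, 0, 2, 32]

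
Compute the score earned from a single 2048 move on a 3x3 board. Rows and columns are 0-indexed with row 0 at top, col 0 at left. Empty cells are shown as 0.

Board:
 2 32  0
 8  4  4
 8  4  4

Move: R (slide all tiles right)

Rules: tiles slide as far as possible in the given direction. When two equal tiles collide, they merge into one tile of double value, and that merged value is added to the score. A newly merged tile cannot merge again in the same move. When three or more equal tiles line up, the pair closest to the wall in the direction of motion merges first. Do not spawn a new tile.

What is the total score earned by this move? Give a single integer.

Answer: 16

Derivation:
Slide right:
row 0: [2, 32, 0] -> [0, 2, 32]  score +0 (running 0)
row 1: [8, 4, 4] -> [0, 8, 8]  score +8 (running 8)
row 2: [8, 4, 4] -> [0, 8, 8]  score +8 (running 16)
Board after move:
 0  2 32
 0  8  8
 0  8  8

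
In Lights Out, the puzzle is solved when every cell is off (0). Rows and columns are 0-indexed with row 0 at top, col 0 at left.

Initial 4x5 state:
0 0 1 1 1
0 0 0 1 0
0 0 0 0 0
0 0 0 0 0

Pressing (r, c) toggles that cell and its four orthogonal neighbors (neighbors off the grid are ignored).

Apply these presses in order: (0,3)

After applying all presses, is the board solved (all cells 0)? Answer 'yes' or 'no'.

Answer: yes

Derivation:
After press 1 at (0,3):
0 0 0 0 0
0 0 0 0 0
0 0 0 0 0
0 0 0 0 0

Lights still on: 0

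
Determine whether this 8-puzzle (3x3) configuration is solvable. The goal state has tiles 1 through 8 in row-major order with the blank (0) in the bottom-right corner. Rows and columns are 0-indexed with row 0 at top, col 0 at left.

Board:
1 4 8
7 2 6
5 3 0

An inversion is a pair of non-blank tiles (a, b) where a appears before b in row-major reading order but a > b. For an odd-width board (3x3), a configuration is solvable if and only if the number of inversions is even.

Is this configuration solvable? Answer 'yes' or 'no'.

Answer: yes

Derivation:
Inversions (pairs i<j in row-major order where tile[i] > tile[j] > 0): 14
14 is even, so the puzzle is solvable.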